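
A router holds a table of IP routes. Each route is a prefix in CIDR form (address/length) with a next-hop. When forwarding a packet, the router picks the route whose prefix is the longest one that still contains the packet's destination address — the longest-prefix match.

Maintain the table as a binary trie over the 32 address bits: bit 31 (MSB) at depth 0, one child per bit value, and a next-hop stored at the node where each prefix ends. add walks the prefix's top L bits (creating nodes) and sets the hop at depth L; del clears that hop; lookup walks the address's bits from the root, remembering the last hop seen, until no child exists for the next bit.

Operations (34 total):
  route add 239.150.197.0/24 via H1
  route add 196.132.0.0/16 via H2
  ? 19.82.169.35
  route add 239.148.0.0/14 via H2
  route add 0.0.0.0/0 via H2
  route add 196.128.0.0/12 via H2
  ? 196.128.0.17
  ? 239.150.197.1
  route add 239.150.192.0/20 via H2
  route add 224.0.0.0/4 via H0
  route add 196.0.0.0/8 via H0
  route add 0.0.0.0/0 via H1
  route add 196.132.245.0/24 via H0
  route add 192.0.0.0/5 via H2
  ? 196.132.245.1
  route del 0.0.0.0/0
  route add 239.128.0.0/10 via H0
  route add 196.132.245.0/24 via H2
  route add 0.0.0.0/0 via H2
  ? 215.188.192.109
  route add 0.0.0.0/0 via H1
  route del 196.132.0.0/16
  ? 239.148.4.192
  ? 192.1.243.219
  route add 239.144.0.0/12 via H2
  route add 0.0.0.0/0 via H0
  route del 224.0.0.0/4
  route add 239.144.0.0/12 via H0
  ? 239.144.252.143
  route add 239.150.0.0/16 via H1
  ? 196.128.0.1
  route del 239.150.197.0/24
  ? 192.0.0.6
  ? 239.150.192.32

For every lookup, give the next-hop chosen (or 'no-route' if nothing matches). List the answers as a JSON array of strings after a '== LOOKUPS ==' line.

Process each operation:
  add 239.150.197.0/24 -> H1 at depth 24
  add 196.132.0.0/16 -> H2 at depth 16
  Q 19.82.169.35: descend ε ; hops seen [∅] ; pick no-route
  add 239.148.0.0/14 -> H2 at depth 14
  add 0.0.0.0/0 -> H2 at depth 0
  add 196.128.0.0/12 -> H2 at depth 12
  Q 196.128.0.17: descend 1100010010000 ; hops seen [H2,H2] ; pick H2
  Q 239.150.197.1: descend 111011111001011011000101 ; hops seen [H2,H2,H1] ; pick H1
  add 239.150.192.0/20 -> H2 at depth 20
  add 224.0.0.0/4 -> H0 at depth 4
  add 196.0.0.0/8 -> H0 at depth 8
  add 0.0.0.0/0 -> H1 at depth 0
  add 196.132.245.0/24 -> H0 at depth 24
  add 192.0.0.0/5 -> H2 at depth 5
  Q 196.132.245.1: descend 110001001000010011110101 ; hops seen [H1,H2,H0,H2,H2,H0] ; pick H0
  - 0.0.0.0/0 clear@0
  add 239.128.0.0/10 -> H0 at depth 10
  add 196.132.245.0/24 -> H2 at depth 24
  add 0.0.0.0/0 -> H2 at depth 0
  Q 215.188.192.109: descend 110 ; hops seen [H2] ; pick H2
  add 0.0.0.0/0 -> H1 at depth 0
  - 196.132.0.0/16 clear@16
  Q 239.148.4.192: descend 11101111100101 ; hops seen [H1,H0,H0,H2] ; pick H2
  Q 192.1.243.219: descend 11000 ; hops seen [H1,H2] ; pick H2
  add 239.144.0.0/12 -> H2 at depth 12
  add 0.0.0.0/0 -> H0 at depth 0
  - 224.0.0.0/4 clear@4
  add 239.144.0.0/12 -> H0 at depth 12
  Q 239.144.252.143: descend 1110111110010 ; hops seen [H0,H0,H0] ; pick H0
  add 239.150.0.0/16 -> H1 at depth 16
  Q 196.128.0.1: descend 1100010010000 ; hops seen [H0,H2,H0,H2] ; pick H2
  - 239.150.197.0/24 clear@24
  Q 192.0.0.6: descend 11000 ; hops seen [H0,H2] ; pick H2
  Q 239.150.192.32: descend 111011111001011011000 ; hops seen [H0,H0,H0,H2,H1,H2] ; pick H2

== LOOKUPS ==
["no-route","H2","H1","H0","H2","H2","H2","H0","H2","H2","H2"]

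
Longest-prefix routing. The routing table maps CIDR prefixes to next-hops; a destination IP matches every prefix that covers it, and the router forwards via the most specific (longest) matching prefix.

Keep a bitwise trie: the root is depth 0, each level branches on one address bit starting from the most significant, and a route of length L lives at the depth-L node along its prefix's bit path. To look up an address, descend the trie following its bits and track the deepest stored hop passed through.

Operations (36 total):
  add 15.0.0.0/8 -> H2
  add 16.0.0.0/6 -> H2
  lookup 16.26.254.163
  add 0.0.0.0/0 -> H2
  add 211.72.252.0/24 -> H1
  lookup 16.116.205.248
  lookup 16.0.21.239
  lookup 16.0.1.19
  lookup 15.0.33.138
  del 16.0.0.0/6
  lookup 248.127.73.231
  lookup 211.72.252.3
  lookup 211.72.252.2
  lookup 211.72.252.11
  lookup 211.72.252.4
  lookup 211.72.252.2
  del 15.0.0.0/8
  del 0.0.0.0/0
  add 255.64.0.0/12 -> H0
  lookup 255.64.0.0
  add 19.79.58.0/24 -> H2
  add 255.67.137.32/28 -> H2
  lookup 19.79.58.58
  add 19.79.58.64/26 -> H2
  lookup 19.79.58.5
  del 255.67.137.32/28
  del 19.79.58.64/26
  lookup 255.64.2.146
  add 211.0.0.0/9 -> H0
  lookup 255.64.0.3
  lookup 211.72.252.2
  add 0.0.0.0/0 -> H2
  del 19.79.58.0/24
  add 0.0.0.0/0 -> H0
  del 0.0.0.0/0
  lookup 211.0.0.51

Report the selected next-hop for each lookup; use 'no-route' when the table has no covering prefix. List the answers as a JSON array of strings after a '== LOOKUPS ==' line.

Process each operation:
  + 15.0.0.0/8 (H2) depth=8
  + 16.0.0.0/6 (H2) depth=6
  Q 16.26.254.163: descend 000100 ; hops seen [H2] ; pick H2
  + 0.0.0.0/0 (H2) depth=0
  + 211.72.252.0/24 (H1) depth=24
  Q 16.116.205.248: descend 000100 ; hops seen [H2,H2] ; pick H2
  Q 16.0.21.239: descend 000100 ; hops seen [H2,H2] ; pick H2
  Q 16.0.1.19: descend 000100 ; hops seen [H2,H2] ; pick H2
  Q 15.0.33.138: descend 00001111 ; hops seen [H2,H2] ; pick H2
  del 16.0.0.0/6 (clear depth 6)
  Q 248.127.73.231: descend 11 ; hops seen [H2] ; pick H2
  Q 211.72.252.3: descend 110100110100100011111100 ; hops seen [H2,H1] ; pick H1
  Q 211.72.252.2: descend 110100110100100011111100 ; hops seen [H2,H1] ; pick H1
  Q 211.72.252.11: descend 110100110100100011111100 ; hops seen [H2,H1] ; pick H1
  Q 211.72.252.4: descend 110100110100100011111100 ; hops seen [H2,H1] ; pick H1
  Q 211.72.252.2: descend 110100110100100011111100 ; hops seen [H2,H1] ; pick H1
  del 15.0.0.0/8 (clear depth 8)
  del 0.0.0.0/0 (clear depth 0)
  + 255.64.0.0/12 (H0) depth=12
  Q 255.64.0.0: descend 111111110100 ; hops seen [H0] ; pick H0
  + 19.79.58.0/24 (H2) depth=24
  + 255.67.137.32/28 (H2) depth=28
  Q 19.79.58.58: descend 000100110100111100111010 ; hops seen [H2] ; pick H2
  + 19.79.58.64/26 (H2) depth=26
  Q 19.79.58.5: descend 0001001101001111001110100 ; hops seen [H2] ; pick H2
  del 255.67.137.32/28 (clear depth 28)
  del 19.79.58.64/26 (clear depth 26)
  Q 255.64.2.146: descend 11111111010000 ; hops seen [H0] ; pick H0
  + 211.0.0.0/9 (H0) depth=9
  Q 255.64.0.3: descend 11111111010000 ; hops seen [H0] ; pick H0
  Q 211.72.252.2: descend 110100110100100011111100 ; hops seen [H0,H1] ; pick H1
  + 0.0.0.0/0 (H2) depth=0
  del 19.79.58.0/24 (clear depth 24)
  + 0.0.0.0/0 (H0) depth=0
  del 0.0.0.0/0 (clear depth 0)
  Q 211.0.0.51: descend 110100110 ; hops seen [H0] ; pick H0

== LOOKUPS ==
["H2","H2","H2","H2","H2","H2","H1","H1","H1","H1","H1","H0","H2","H2","H0","H0","H1","H0"]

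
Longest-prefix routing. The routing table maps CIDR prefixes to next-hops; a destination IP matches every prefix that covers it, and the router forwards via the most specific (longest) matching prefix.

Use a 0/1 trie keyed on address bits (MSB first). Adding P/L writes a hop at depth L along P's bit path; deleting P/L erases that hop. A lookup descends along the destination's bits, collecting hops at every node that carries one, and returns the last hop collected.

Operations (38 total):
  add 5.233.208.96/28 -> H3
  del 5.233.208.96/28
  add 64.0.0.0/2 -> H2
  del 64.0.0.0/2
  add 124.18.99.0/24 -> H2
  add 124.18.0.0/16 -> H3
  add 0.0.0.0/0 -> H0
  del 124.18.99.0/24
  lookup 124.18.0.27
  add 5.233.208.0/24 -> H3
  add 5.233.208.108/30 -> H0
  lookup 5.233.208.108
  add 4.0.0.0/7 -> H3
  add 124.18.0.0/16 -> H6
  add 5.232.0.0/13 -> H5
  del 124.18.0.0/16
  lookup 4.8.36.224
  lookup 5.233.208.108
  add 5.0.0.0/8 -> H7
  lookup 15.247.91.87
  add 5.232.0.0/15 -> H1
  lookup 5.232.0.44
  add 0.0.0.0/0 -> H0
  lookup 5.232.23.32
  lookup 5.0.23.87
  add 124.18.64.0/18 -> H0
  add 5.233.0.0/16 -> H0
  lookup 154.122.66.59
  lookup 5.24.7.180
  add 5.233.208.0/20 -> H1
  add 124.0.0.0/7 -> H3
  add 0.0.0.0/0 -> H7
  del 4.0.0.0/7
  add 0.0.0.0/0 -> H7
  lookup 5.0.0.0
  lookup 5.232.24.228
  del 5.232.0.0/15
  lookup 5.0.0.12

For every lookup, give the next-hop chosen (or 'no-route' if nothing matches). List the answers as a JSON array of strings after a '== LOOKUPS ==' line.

Trace:
  + 5.233.208.96/28 (H3) depth=28
  - 5.233.208.96/28 clear@28
  + 64.0.0.0/2 (H2) depth=2
  - 64.0.0.0/2 clear@2
  + 124.18.99.0/24 (H2) depth=24
  + 124.18.0.0/16 (H3) depth=16
  + 0.0.0.0/0 (H0) depth=0
  - 124.18.99.0/24 clear@24
  Q 124.18.0.27: descend 01111100000100100 ; hops seen [H0,H3] ; pick H3
  + 5.233.208.0/24 (H3) depth=24
  + 5.233.208.108/30 (H0) depth=30
  Q 5.233.208.108: descend 000001011110100111010000011011 ; hops seen [H0,H3,H0] ; pick H0
  + 4.0.0.0/7 (H3) depth=7
  + 124.18.0.0/16 (H6) depth=16
  + 5.232.0.0/13 (H5) depth=13
  - 124.18.0.0/16 clear@16
  Q 4.8.36.224: descend 0000010 ; hops seen [H0,H3] ; pick H3
  Q 5.233.208.108: descend 000001011110100111010000011011 ; hops seen [H0,H3,H5,H3,H0] ; pick H0
  + 5.0.0.0/8 (H7) depth=8
  Q 15.247.91.87: descend 0000 ; hops seen [H0] ; pick H0
  + 5.232.0.0/15 (H1) depth=15
  Q 5.232.0.44: descend 000001011110100 ; hops seen [H0,H3,H7,H5,H1] ; pick H1
  + 0.0.0.0/0 (H0) depth=0
  Q 5.232.23.32: descend 000001011110100 ; hops seen [H0,H3,H7,H5,H1] ; pick H1
  Q 5.0.23.87: descend 00000101 ; hops seen [H0,H3,H7] ; pick H7
  + 124.18.64.0/18 (H0) depth=18
  + 5.233.0.0/16 (H0) depth=16
  Q 154.122.66.59: descend ε ; hops seen [H0] ; pick H0
  Q 5.24.7.180: descend 00000101 ; hops seen [H0,H3,H7] ; pick H7
  + 5.233.208.0/20 (H1) depth=20
  + 124.0.0.0/7 (H3) depth=7
  + 0.0.0.0/0 (H7) depth=0
  - 4.0.0.0/7 clear@7
  + 0.0.0.0/0 (H7) depth=0
  Q 5.0.0.0: descend 00000101 ; hops seen [H7,H7] ; pick H7
  Q 5.232.24.228: descend 000001011110100 ; hops seen [H7,H7,H5,H1] ; pick H1
  - 5.232.0.0/15 clear@15
  Q 5.0.0.12: descend 00000101 ; hops seen [H7,H7] ; pick H7

== LOOKUPS ==
["H3","H0","H3","H0","H0","H1","H1","H7","H0","H7","H7","H1","H7"]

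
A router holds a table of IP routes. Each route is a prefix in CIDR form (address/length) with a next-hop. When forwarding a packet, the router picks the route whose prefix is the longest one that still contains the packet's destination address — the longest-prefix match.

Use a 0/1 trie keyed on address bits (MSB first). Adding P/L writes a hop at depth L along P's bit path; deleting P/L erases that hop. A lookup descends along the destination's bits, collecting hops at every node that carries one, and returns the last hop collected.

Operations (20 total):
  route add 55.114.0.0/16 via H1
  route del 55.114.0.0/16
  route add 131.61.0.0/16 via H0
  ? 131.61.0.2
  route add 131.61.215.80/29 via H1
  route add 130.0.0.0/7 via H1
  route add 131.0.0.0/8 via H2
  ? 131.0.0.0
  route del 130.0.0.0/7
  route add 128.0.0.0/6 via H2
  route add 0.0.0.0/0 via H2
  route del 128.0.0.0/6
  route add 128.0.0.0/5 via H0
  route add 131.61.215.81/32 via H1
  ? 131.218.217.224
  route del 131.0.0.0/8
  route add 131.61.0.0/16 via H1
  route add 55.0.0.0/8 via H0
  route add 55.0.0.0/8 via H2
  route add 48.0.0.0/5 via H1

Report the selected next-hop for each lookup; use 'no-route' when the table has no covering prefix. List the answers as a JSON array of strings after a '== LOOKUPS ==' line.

Trace:
  + 55.114.0.0/16 (H1) depth=16
  del 55.114.0.0/16 (clear depth 16)
  + 131.61.0.0/16 (H0) depth=16
  lookup 131.61.0.2: bits 1000001100111101 walk d0:-→d1:-→d2:-→d3:-→d4:-→d5:-→d6:-→d7:-→d8:-→d9:-→d10:-→d11:-→d12:-→d13:-→d14:-→d15:-→d16:H0 -> H0
  + 131.61.215.80/29 (H1) depth=29
  + 130.0.0.0/7 (H1) depth=7
  + 131.0.0.0/8 (H2) depth=8
  lookup 131.0.0.0: bits 1000001100 walk d0:-→d1:-→d2:-→d3:-→d4:-→d5:-→d6:-→d7:H1→d8:H2→d9:-→d10:- -> H2
  del 130.0.0.0/7 (clear depth 7)
  + 128.0.0.0/6 (H2) depth=6
  + 0.0.0.0/0 (H2) depth=0
  del 128.0.0.0/6 (clear depth 6)
  + 128.0.0.0/5 (H0) depth=5
  + 131.61.215.81/32 (H1) depth=32
  lookup 131.218.217.224: bits 10000011 walk d0:H2→d1:-→d2:-→d3:-→d4:-→d5:H0→d6:-→d7:-→d8:H2 -> H2
  del 131.0.0.0/8 (clear depth 8)
  + 131.61.0.0/16 (H1) depth=16
  + 55.0.0.0/8 (H0) depth=8
  + 55.0.0.0/8 (H2) depth=8
  + 48.0.0.0/5 (H1) depth=5

== LOOKUPS ==
["H0","H2","H2"]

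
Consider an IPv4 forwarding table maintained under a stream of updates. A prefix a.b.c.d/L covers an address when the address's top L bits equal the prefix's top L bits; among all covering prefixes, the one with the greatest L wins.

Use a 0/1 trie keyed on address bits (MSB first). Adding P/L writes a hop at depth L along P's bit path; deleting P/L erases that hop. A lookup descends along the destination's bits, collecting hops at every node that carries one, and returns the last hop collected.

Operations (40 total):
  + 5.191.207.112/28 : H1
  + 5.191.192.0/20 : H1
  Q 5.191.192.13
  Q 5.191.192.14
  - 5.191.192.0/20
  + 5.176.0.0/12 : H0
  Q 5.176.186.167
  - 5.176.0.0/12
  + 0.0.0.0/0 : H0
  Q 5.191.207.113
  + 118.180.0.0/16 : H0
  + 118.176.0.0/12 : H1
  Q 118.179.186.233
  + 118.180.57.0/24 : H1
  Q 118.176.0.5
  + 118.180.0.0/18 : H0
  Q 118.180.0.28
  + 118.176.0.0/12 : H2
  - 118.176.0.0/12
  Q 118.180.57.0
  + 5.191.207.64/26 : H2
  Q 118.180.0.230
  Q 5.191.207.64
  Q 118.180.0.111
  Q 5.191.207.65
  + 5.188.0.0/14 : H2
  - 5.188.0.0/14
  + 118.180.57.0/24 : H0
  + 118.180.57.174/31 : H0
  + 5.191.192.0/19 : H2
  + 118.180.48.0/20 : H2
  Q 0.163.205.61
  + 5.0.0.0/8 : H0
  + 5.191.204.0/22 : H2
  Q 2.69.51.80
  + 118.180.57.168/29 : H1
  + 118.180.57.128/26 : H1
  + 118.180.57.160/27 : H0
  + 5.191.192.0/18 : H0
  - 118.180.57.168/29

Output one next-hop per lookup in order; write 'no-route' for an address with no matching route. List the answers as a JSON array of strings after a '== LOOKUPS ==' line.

Trace:
  add 5.191.207.112/28 -> H1 at depth 28
  add 5.191.192.0/20 -> H1 at depth 20
  lookup 5.191.192.13: bits 00000101101111111100 walk d0:-→d1:-→d2:-→d3:-→d4:-→d5:-→d6:-→d7:-→d8:-→d9:-→d10:-→d11:-→d12:-→d13:-→d14:-→d15:-→d16:-→d17:-→d18:-→d19:-→d20:H1 -> H1
  lookup 5.191.192.14: bits 00000101101111111100 walk d0:-→d1:-→d2:-→d3:-→d4:-→d5:-→d6:-→d7:-→d8:-→d9:-→d10:-→d11:-→d12:-→d13:-→d14:-→d15:-→d16:-→d17:-→d18:-→d19:-→d20:H1 -> H1
  del 5.191.192.0/20 (clear depth 20)
  add 5.176.0.0/12 -> H0 at depth 12
  lookup 5.176.186.167: bits 000001011011 walk d0:-→d1:-→d2:-→d3:-→d4:-→d5:-→d6:-→d7:-→d8:-→d9:-→d10:-→d11:-→d12:H0 -> H0
  del 5.176.0.0/12 (clear depth 12)
  add 0.0.0.0/0 -> H0 at depth 0
  lookup 5.191.207.113: bits 0000010110111111110011110111 walk d0:H0→d1:-→d2:-→d3:-→d4:-→d5:-→d6:-→d7:-→d8:-→d9:-→d10:-→d11:-→d12:-→d13:-→d14:-→d15:-→d16:-→d17:-→d18:-→d19:-→d20:-→d21:-→d22:-→d23:-→d24:-→d25:-→d26:-→d27:-→d28:H1 -> H1
  add 118.180.0.0/16 -> H0 at depth 16
  add 118.176.0.0/12 -> H1 at depth 12
  lookup 118.179.186.233: bits 0111011010110 walk d0:H0→d1:-→d2:-→d3:-→d4:-→d5:-→d6:-→d7:-→d8:-→d9:-→d10:-→d11:-→d12:H1→d13:- -> H1
  add 118.180.57.0/24 -> H1 at depth 24
  lookup 118.176.0.5: bits 0111011010110 walk d0:H0→d1:-→d2:-→d3:-→d4:-→d5:-→d6:-→d7:-→d8:-→d9:-→d10:-→d11:-→d12:H1→d13:- -> H1
  add 118.180.0.0/18 -> H0 at depth 18
  lookup 118.180.0.28: bits 011101101011010000 walk d0:H0→d1:-→d2:-→d3:-→d4:-→d5:-→d6:-→d7:-→d8:-→d9:-→d10:-→d11:-→d12:H1→d13:-→d14:-→d15:-→d16:H0→d17:-→d18:H0 -> H0
  add 118.176.0.0/12 -> H2 at depth 12
  del 118.176.0.0/12 (clear depth 12)
  lookup 118.180.57.0: bits 011101101011010000111001 walk d0:H0→d1:-→d2:-→d3:-→d4:-→d5:-→d6:-→d7:-→d8:-→d9:-→d10:-→d11:-→d12:-→d13:-→d14:-→d15:-→d16:H0→d17:-→d18:H0→d19:-→d20:-→d21:-→d22:-→d23:-→d24:H1 -> H1
  add 5.191.207.64/26 -> H2 at depth 26
  lookup 118.180.0.230: bits 011101101011010000 walk d0:H0→d1:-→d2:-→d3:-→d4:-→d5:-→d6:-→d7:-→d8:-→d9:-→d10:-→d11:-→d12:-→d13:-→d14:-→d15:-→d16:H0→d17:-→d18:H0 -> H0
  lookup 5.191.207.64: bits 00000101101111111100111101 walk d0:H0→d1:-→d2:-→d3:-→d4:-→d5:-→d6:-→d7:-→d8:-→d9:-→d10:-→d11:-→d12:-→d13:-→d14:-→d15:-→d16:-→d17:-→d18:-→d19:-→d20:-→d21:-→d22:-→d23:-→d24:-→d25:-→d26:H2 -> H2
  lookup 118.180.0.111: bits 011101101011010000 walk d0:H0→d1:-→d2:-→d3:-→d4:-→d5:-→d6:-→d7:-→d8:-→d9:-→d10:-→d11:-→d12:-→d13:-→d14:-→d15:-→d16:H0→d17:-→d18:H0 -> H0
  lookup 5.191.207.65: bits 00000101101111111100111101 walk d0:H0→d1:-→d2:-→d3:-→d4:-→d5:-→d6:-→d7:-→d8:-→d9:-→d10:-→d11:-→d12:-→d13:-→d14:-→d15:-→d16:-→d17:-→d18:-→d19:-→d20:-→d21:-→d22:-→d23:-→d24:-→d25:-→d26:H2 -> H2
  add 5.188.0.0/14 -> H2 at depth 14
  del 5.188.0.0/14 (clear depth 14)
  add 118.180.57.0/24 -> H0 at depth 24
  add 118.180.57.174/31 -> H0 at depth 31
  add 5.191.192.0/19 -> H2 at depth 19
  add 118.180.48.0/20 -> H2 at depth 20
  lookup 0.163.205.61: bits 00000 walk d0:H0→d1:-→d2:-→d3:-→d4:-→d5:- -> H0
  add 5.0.0.0/8 -> H0 at depth 8
  add 5.191.204.0/22 -> H2 at depth 22
  lookup 2.69.51.80: bits 00000 walk d0:H0→d1:-→d2:-→d3:-→d4:-→d5:- -> H0
  add 118.180.57.168/29 -> H1 at depth 29
  add 118.180.57.128/26 -> H1 at depth 26
  add 118.180.57.160/27 -> H0 at depth 27
  add 5.191.192.0/18 -> H0 at depth 18
  del 118.180.57.168/29 (clear depth 29)

== LOOKUPS ==
["H1","H1","H0","H1","H1","H1","H0","H1","H0","H2","H0","H2","H0","H0"]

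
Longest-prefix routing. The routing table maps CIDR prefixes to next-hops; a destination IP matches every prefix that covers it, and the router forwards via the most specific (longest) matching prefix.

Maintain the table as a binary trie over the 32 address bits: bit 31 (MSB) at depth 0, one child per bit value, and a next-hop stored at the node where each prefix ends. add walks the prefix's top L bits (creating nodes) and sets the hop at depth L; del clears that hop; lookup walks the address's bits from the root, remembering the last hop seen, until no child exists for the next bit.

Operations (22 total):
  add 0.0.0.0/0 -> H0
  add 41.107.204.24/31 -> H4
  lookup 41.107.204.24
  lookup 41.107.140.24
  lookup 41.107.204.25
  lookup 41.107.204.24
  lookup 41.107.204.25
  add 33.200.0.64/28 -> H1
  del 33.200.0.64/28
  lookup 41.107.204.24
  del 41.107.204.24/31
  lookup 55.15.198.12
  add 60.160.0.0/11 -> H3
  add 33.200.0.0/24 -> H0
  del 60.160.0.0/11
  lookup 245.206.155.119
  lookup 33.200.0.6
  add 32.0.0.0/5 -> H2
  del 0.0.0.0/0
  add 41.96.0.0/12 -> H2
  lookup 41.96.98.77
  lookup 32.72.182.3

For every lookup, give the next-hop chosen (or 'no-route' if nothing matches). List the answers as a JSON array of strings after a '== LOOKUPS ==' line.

Trace:
  + 0.0.0.0/0 (H0) depth=0
  + 41.107.204.24/31 (H4) depth=31
  lookup 41.107.204.24: bits 0010100101101011110011000001100 walk d0:H0→d1:-→d2:-→d3:-→d4:-→d5:-→d6:-→d7:-→d8:-→d9:-→d10:-→d11:-→d12:-→d13:-→d14:-→d15:-→d16:-→d17:-→d18:-→d19:-→d20:-→d21:-→d22:-→d23:-→d24:-→d25:-→d26:-→d27:-→d28:-→d29:-→d30:-→d31:H4 -> H4
  lookup 41.107.140.24: bits 00101001011010111 walk d0:H0→d1:-→d2:-→d3:-→d4:-→d5:-→d6:-→d7:-→d8:-→d9:-→d10:-→d11:-→d12:-→d13:-→d14:-→d15:-→d16:-→d17:- -> H0
  lookup 41.107.204.25: bits 0010100101101011110011000001100 walk d0:H0→d1:-→d2:-→d3:-→d4:-→d5:-→d6:-→d7:-→d8:-→d9:-→d10:-→d11:-→d12:-→d13:-→d14:-→d15:-→d16:-→d17:-→d18:-→d19:-→d20:-→d21:-→d22:-→d23:-→d24:-→d25:-→d26:-→d27:-→d28:-→d29:-→d30:-→d31:H4 -> H4
  lookup 41.107.204.24: bits 0010100101101011110011000001100 walk d0:H0→d1:-→d2:-→d3:-→d4:-→d5:-→d6:-→d7:-→d8:-→d9:-→d10:-→d11:-→d12:-→d13:-→d14:-→d15:-→d16:-→d17:-→d18:-→d19:-→d20:-→d21:-→d22:-→d23:-→d24:-→d25:-→d26:-→d27:-→d28:-→d29:-→d30:-→d31:H4 -> H4
  lookup 41.107.204.25: bits 0010100101101011110011000001100 walk d0:H0→d1:-→d2:-→d3:-→d4:-→d5:-→d6:-→d7:-→d8:-→d9:-→d10:-→d11:-→d12:-→d13:-→d14:-→d15:-→d16:-→d17:-→d18:-→d19:-→d20:-→d21:-→d22:-→d23:-→d24:-→d25:-→d26:-→d27:-→d28:-→d29:-→d30:-→d31:H4 -> H4
  + 33.200.0.64/28 (H1) depth=28
  del 33.200.0.64/28 (clear depth 28)
  lookup 41.107.204.24: bits 0010100101101011110011000001100 walk d0:H0→d1:-→d2:-→d3:-→d4:-→d5:-→d6:-→d7:-→d8:-→d9:-→d10:-→d11:-→d12:-→d13:-→d14:-→d15:-→d16:-→d17:-→d18:-→d19:-→d20:-→d21:-→d22:-→d23:-→d24:-→d25:-→d26:-→d27:-→d28:-→d29:-→d30:-→d31:H4 -> H4
  del 41.107.204.24/31 (clear depth 31)
  lookup 55.15.198.12: bits 001 walk d0:H0→d1:-→d2:-→d3:- -> H0
  + 60.160.0.0/11 (H3) depth=11
  + 33.200.0.0/24 (H0) depth=24
  del 60.160.0.0/11 (clear depth 11)
  lookup 245.206.155.119: bits ε walk d0:H0 -> H0
  lookup 33.200.0.6: bits 0010000111001000000000000 walk d0:H0→d1:-→d2:-→d3:-→d4:-→d5:-→d6:-→d7:-→d8:-→d9:-→d10:-→d11:-→d12:-→d13:-→d14:-→d15:-→d16:-→d17:-→d18:-→d19:-→d20:-→d21:-→d22:-→d23:-→d24:H0→d25:- -> H0
  + 32.0.0.0/5 (H2) depth=5
  del 0.0.0.0/0 (clear depth 0)
  + 41.96.0.0/12 (H2) depth=12
  lookup 41.96.98.77: bits 001010010110 walk d0:-→d1:-→d2:-→d3:-→d4:-→d5:-→d6:-→d7:-→d8:-→d9:-→d10:-→d11:-→d12:H2 -> H2
  lookup 32.72.182.3: bits 0010000 walk d0:-→d1:-→d2:-→d3:-→d4:-→d5:H2→d6:-→d7:- -> H2

== LOOKUPS ==
["H4","H0","H4","H4","H4","H4","H0","H0","H0","H2","H2"]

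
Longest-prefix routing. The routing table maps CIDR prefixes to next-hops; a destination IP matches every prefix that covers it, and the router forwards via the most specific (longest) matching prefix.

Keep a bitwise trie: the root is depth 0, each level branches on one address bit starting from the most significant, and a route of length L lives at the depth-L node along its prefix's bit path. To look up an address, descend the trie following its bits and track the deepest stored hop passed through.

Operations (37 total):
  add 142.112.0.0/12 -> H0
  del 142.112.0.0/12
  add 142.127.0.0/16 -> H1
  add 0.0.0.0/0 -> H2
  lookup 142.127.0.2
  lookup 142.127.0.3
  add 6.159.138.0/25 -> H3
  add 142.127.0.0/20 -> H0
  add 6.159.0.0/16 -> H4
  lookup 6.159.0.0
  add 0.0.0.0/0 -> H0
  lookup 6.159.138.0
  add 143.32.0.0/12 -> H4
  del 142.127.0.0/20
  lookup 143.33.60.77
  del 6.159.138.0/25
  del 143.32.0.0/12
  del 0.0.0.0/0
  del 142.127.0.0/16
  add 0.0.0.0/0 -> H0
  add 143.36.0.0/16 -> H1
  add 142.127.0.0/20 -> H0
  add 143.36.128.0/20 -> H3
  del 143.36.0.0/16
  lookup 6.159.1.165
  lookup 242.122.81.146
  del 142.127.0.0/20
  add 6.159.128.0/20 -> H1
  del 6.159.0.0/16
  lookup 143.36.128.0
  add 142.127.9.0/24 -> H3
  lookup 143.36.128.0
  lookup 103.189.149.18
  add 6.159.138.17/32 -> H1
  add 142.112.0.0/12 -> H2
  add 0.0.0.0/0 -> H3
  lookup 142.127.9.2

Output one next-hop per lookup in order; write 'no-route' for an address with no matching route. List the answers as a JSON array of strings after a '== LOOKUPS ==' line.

Apply in order:
  add 142.112.0.0/12 -> H0 at depth 12
  del 142.112.0.0/12 (clear depth 12)
  add 142.127.0.0/16 -> H1 at depth 16
  add 0.0.0.0/0 -> H2 at depth 0
  Q 142.127.0.2: descend 1000111001111111 ; hops seen [H2,H1] ; pick H1
  Q 142.127.0.3: descend 1000111001111111 ; hops seen [H2,H1] ; pick H1
  add 6.159.138.0/25 -> H3 at depth 25
  add 142.127.0.0/20 -> H0 at depth 20
  add 6.159.0.0/16 -> H4 at depth 16
  Q 6.159.0.0: descend 0000011010011111 ; hops seen [H2,H4] ; pick H4
  add 0.0.0.0/0 -> H0 at depth 0
  Q 6.159.138.0: descend 0000011010011111100010100 ; hops seen [H0,H4,H3] ; pick H3
  add 143.32.0.0/12 -> H4 at depth 12
  del 142.127.0.0/20 (clear depth 20)
  Q 143.33.60.77: descend 100011110010 ; hops seen [H0,H4] ; pick H4
  del 6.159.138.0/25 (clear depth 25)
  del 143.32.0.0/12 (clear depth 12)
  del 0.0.0.0/0 (clear depth 0)
  del 142.127.0.0/16 (clear depth 16)
  add 0.0.0.0/0 -> H0 at depth 0
  add 143.36.0.0/16 -> H1 at depth 16
  add 142.127.0.0/20 -> H0 at depth 20
  add 143.36.128.0/20 -> H3 at depth 20
  del 143.36.0.0/16 (clear depth 16)
  Q 6.159.1.165: descend 0000011010011111 ; hops seen [H0,H4] ; pick H4
  Q 242.122.81.146: descend 1 ; hops seen [H0] ; pick H0
  del 142.127.0.0/20 (clear depth 20)
  add 6.159.128.0/20 -> H1 at depth 20
  del 6.159.0.0/16 (clear depth 16)
  Q 143.36.128.0: descend 10001111001001001000 ; hops seen [H0,H3] ; pick H3
  add 142.127.9.0/24 -> H3 at depth 24
  Q 143.36.128.0: descend 10001111001001001000 ; hops seen [H0,H3] ; pick H3
  Q 103.189.149.18: descend 0 ; hops seen [H0] ; pick H0
  add 6.159.138.17/32 -> H1 at depth 32
  add 142.112.0.0/12 -> H2 at depth 12
  add 0.0.0.0/0 -> H3 at depth 0
  Q 142.127.9.2: descend 100011100111111100001001 ; hops seen [H3,H2,H3] ; pick H3

== LOOKUPS ==
["H1","H1","H4","H3","H4","H4","H0","H3","H3","H0","H3"]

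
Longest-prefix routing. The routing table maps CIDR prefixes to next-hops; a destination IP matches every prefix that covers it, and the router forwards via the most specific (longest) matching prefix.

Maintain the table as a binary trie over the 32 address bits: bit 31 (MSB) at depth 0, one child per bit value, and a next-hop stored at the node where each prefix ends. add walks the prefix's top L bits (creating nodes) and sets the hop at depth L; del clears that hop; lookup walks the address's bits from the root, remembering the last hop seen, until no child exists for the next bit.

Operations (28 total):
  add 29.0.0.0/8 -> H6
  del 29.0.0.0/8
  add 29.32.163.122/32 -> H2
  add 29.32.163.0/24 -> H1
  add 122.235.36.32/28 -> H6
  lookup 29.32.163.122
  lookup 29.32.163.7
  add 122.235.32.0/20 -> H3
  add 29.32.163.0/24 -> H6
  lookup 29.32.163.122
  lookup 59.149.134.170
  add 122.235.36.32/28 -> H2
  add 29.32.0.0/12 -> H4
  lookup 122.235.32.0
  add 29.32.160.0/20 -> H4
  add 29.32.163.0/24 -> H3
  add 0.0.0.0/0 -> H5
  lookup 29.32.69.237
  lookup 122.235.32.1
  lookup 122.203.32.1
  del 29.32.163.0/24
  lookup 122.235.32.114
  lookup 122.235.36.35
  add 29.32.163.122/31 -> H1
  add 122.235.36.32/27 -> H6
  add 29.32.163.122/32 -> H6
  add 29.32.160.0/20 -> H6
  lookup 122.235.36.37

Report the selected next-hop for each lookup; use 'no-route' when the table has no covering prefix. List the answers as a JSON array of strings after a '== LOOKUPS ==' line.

Trace:
  add 29.0.0.0/8 -> H6 at depth 8
  - 29.0.0.0/8 clear@8
  add 29.32.163.122/32 -> H2 at depth 32
  add 29.32.163.0/24 -> H1 at depth 24
  add 122.235.36.32/28 -> H6 at depth 28
  Q 29.32.163.122: descend 00011101001000001010001101111010 ; hops seen [H1,H2] ; pick H2
  Q 29.32.163.7: descend 0001110100100000101000110 ; hops seen [H1] ; pick H1
  add 122.235.32.0/20 -> H3 at depth 20
  add 29.32.163.0/24 -> H6 at depth 24
  Q 29.32.163.122: descend 00011101001000001010001101111010 ; hops seen [H6,H2] ; pick H2
  Q 59.149.134.170: descend 00 ; hops seen [∅] ; pick no-route
  add 122.235.36.32/28 -> H2 at depth 28
  add 29.32.0.0/12 -> H4 at depth 12
  Q 122.235.32.0: descend 011110101110101100100 ; hops seen [H3] ; pick H3
  add 29.32.160.0/20 -> H4 at depth 20
  add 29.32.163.0/24 -> H3 at depth 24
  add 0.0.0.0/0 -> H5 at depth 0
  Q 29.32.69.237: descend 0001110100100000 ; hops seen [H5,H4] ; pick H4
  Q 122.235.32.1: descend 011110101110101100100 ; hops seen [H5,H3] ; pick H3
  Q 122.203.32.1: descend 0111101011 ; hops seen [H5] ; pick H5
  - 29.32.163.0/24 clear@24
  Q 122.235.32.114: descend 011110101110101100100 ; hops seen [H5,H3] ; pick H3
  Q 122.235.36.35: descend 0111101011101011001001000010 ; hops seen [H5,H3,H2] ; pick H2
  add 29.32.163.122/31 -> H1 at depth 31
  add 122.235.36.32/27 -> H6 at depth 27
  add 29.32.163.122/32 -> H6 at depth 32
  add 29.32.160.0/20 -> H6 at depth 20
  Q 122.235.36.37: descend 0111101011101011001001000010 ; hops seen [H5,H3,H6,H2] ; pick H2

== LOOKUPS ==
["H2","H1","H2","no-route","H3","H4","H3","H5","H3","H2","H2"]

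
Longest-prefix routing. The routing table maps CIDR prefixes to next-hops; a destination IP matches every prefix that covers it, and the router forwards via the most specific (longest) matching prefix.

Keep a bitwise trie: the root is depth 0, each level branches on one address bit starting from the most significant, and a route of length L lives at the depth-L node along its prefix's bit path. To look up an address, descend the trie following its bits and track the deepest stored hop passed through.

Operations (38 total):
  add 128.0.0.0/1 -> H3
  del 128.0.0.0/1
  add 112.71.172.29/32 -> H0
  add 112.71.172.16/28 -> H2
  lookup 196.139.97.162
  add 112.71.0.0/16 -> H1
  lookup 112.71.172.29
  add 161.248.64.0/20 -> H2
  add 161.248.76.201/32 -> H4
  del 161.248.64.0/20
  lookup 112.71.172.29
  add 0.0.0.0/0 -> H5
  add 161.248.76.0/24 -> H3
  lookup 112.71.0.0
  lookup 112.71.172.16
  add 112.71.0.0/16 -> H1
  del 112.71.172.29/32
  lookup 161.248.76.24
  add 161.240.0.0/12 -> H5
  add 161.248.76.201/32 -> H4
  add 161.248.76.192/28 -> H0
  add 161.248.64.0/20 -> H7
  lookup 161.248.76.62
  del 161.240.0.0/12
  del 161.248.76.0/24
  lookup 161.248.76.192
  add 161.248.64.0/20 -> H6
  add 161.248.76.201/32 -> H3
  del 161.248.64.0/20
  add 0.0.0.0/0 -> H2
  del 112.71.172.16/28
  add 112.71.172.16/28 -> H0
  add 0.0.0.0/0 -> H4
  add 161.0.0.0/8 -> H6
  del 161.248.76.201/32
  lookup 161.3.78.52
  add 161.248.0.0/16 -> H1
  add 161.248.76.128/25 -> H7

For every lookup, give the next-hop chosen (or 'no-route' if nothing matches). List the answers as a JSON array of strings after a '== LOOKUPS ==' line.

Trace:
  + 128.0.0.0/1 (H3) depth=1
  - 128.0.0.0/1 clear@1
  + 112.71.172.29/32 (H0) depth=32
  + 112.71.172.16/28 (H2) depth=28
  lookup 196.139.97.162: bits 1 walk d0:-→d1:- -> no-route
  + 112.71.0.0/16 (H1) depth=16
  lookup 112.71.172.29: bits 01110000010001111010110000011101 walk d0:-→d1:-→d2:-→d3:-→d4:-→d5:-→d6:-→d7:-→d8:-→d9:-→d10:-→d11:-→d12:-→d13:-→d14:-→d15:-→d16:H1→d17:-→d18:-→d19:-→d20:-→d21:-→d22:-→d23:-→d24:-→d25:-→d26:-→d27:-→d28:H2→d29:-→d30:-→d31:-→d32:H0 -> H0
  + 161.248.64.0/20 (H2) depth=20
  + 161.248.76.201/32 (H4) depth=32
  - 161.248.64.0/20 clear@20
  lookup 112.71.172.29: bits 01110000010001111010110000011101 walk d0:-→d1:-→d2:-→d3:-→d4:-→d5:-→d6:-→d7:-→d8:-→d9:-→d10:-→d11:-→d12:-→d13:-→d14:-→d15:-→d16:H1→d17:-→d18:-→d19:-→d20:-→d21:-→d22:-→d23:-→d24:-→d25:-→d26:-→d27:-→d28:H2→d29:-→d30:-→d31:-→d32:H0 -> H0
  + 0.0.0.0/0 (H5) depth=0
  + 161.248.76.0/24 (H3) depth=24
  lookup 112.71.0.0: bits 0111000001000111 walk d0:H5→d1:-→d2:-→d3:-→d4:-→d5:-→d6:-→d7:-→d8:-→d9:-→d10:-→d11:-→d12:-→d13:-→d14:-→d15:-→d16:H1 -> H1
  lookup 112.71.172.16: bits 0111000001000111101011000001 walk d0:H5→d1:-→d2:-→d3:-→d4:-→d5:-→d6:-→d7:-→d8:-→d9:-→d10:-→d11:-→d12:-→d13:-→d14:-→d15:-→d16:H1→d17:-→d18:-→d19:-→d20:-→d21:-→d22:-→d23:-→d24:-→d25:-→d26:-→d27:-→d28:H2 -> H2
  + 112.71.0.0/16 (H1) depth=16
  - 112.71.172.29/32 clear@32
  lookup 161.248.76.24: bits 101000011111100001001100 walk d0:H5→d1:-→d2:-→d3:-→d4:-→d5:-→d6:-→d7:-→d8:-→d9:-→d10:-→d11:-→d12:-→d13:-→d14:-→d15:-→d16:-→d17:-→d18:-→d19:-→d20:-→d21:-→d22:-→d23:-→d24:H3 -> H3
  + 161.240.0.0/12 (H5) depth=12
  + 161.248.76.201/32 (H4) depth=32
  + 161.248.76.192/28 (H0) depth=28
  + 161.248.64.0/20 (H7) depth=20
  lookup 161.248.76.62: bits 101000011111100001001100 walk d0:H5→d1:-→d2:-→d3:-→d4:-→d5:-→d6:-→d7:-→d8:-→d9:-→d10:-→d11:-→d12:H5→d13:-→d14:-→d15:-→d16:-→d17:-→d18:-→d19:-→d20:H7→d21:-→d22:-→d23:-→d24:H3 -> H3
  - 161.240.0.0/12 clear@12
  - 161.248.76.0/24 clear@24
  lookup 161.248.76.192: bits 1010000111111000010011001100 walk d0:H5→d1:-→d2:-→d3:-→d4:-→d5:-→d6:-→d7:-→d8:-→d9:-→d10:-→d11:-→d12:-→d13:-→d14:-→d15:-→d16:-→d17:-→d18:-→d19:-→d20:H7→d21:-→d22:-→d23:-→d24:-→d25:-→d26:-→d27:-→d28:H0 -> H0
  + 161.248.64.0/20 (H6) depth=20
  + 161.248.76.201/32 (H3) depth=32
  - 161.248.64.0/20 clear@20
  + 0.0.0.0/0 (H2) depth=0
  - 112.71.172.16/28 clear@28
  + 112.71.172.16/28 (H0) depth=28
  + 0.0.0.0/0 (H4) depth=0
  + 161.0.0.0/8 (H6) depth=8
  - 161.248.76.201/32 clear@32
  lookup 161.3.78.52: bits 10100001 walk d0:H4→d1:-→d2:-→d3:-→d4:-→d5:-→d6:-→d7:-→d8:H6 -> H6
  + 161.248.0.0/16 (H1) depth=16
  + 161.248.76.128/25 (H7) depth=25

== LOOKUPS ==
["no-route","H0","H0","H1","H2","H3","H3","H0","H6"]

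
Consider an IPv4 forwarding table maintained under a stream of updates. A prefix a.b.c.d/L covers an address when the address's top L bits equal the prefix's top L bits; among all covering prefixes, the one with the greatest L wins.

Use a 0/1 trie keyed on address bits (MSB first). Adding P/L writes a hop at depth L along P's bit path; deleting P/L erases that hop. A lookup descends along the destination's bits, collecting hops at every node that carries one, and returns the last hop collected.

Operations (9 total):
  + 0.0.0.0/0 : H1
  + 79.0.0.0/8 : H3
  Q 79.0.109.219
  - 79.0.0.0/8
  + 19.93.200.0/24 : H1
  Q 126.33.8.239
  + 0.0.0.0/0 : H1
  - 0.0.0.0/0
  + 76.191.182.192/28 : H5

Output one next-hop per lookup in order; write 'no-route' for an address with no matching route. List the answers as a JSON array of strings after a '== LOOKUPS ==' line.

Process each operation:
  + 0.0.0.0/0 (H1) depth=0
  + 79.0.0.0/8 (H3) depth=8
  Q 79.0.109.219: descend 01001111 ; hops seen [H1,H3] ; pick H3
  - 79.0.0.0/8 clear@8
  + 19.93.200.0/24 (H1) depth=24
  Q 126.33.8.239: descend 01 ; hops seen [H1] ; pick H1
  + 0.0.0.0/0 (H1) depth=0
  - 0.0.0.0/0 clear@0
  + 76.191.182.192/28 (H5) depth=28

== LOOKUPS ==
["H3","H1"]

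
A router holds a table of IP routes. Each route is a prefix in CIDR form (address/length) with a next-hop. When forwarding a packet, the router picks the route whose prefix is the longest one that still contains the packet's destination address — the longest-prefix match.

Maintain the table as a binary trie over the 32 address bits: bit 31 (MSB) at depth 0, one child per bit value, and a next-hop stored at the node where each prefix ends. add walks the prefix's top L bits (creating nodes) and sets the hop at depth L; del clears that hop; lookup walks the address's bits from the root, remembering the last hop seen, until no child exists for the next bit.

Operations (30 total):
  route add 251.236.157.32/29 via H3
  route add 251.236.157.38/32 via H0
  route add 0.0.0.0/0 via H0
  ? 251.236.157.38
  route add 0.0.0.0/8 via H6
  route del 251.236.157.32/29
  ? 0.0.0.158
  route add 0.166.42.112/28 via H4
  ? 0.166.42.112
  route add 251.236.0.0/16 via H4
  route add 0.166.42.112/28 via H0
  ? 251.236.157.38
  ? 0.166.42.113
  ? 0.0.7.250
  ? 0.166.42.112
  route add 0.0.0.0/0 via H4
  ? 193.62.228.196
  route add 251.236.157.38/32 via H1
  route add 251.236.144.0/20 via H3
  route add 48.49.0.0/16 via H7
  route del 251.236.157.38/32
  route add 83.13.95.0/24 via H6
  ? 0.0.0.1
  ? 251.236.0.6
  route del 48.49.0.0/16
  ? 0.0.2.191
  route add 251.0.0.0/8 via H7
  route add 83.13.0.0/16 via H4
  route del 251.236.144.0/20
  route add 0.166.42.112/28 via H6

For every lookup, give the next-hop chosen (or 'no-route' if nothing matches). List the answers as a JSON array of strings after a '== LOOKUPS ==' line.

Apply in order:
  + 251.236.157.32/29 (H3) depth=29
  + 251.236.157.38/32 (H0) depth=32
  + 0.0.0.0/0 (H0) depth=0
  Q 251.236.157.38: descend 11111011111011001001110100100110 ; hops seen [H0,H3,H0] ; pick H0
  + 0.0.0.0/8 (H6) depth=8
  del 251.236.157.32/29 (clear depth 29)
  Q 0.0.0.158: descend 00000000 ; hops seen [H0,H6] ; pick H6
  + 0.166.42.112/28 (H4) depth=28
  Q 0.166.42.112: descend 0000000010100110001010100111 ; hops seen [H0,H6,H4] ; pick H4
  + 251.236.0.0/16 (H4) depth=16
  + 0.166.42.112/28 (H0) depth=28
  Q 251.236.157.38: descend 11111011111011001001110100100110 ; hops seen [H0,H4,H0] ; pick H0
  Q 0.166.42.113: descend 0000000010100110001010100111 ; hops seen [H0,H6,H0] ; pick H0
  Q 0.0.7.250: descend 00000000 ; hops seen [H0,H6] ; pick H6
  Q 0.166.42.112: descend 0000000010100110001010100111 ; hops seen [H0,H6,H0] ; pick H0
  + 0.0.0.0/0 (H4) depth=0
  Q 193.62.228.196: descend 11 ; hops seen [H4] ; pick H4
  + 251.236.157.38/32 (H1) depth=32
  + 251.236.144.0/20 (H3) depth=20
  + 48.49.0.0/16 (H7) depth=16
  del 251.236.157.38/32 (clear depth 32)
  + 83.13.95.0/24 (H6) depth=24
  Q 0.0.0.1: descend 00000000 ; hops seen [H4,H6] ; pick H6
  Q 251.236.0.6: descend 1111101111101100 ; hops seen [H4,H4] ; pick H4
  del 48.49.0.0/16 (clear depth 16)
  Q 0.0.2.191: descend 00000000 ; hops seen [H4,H6] ; pick H6
  + 251.0.0.0/8 (H7) depth=8
  + 83.13.0.0/16 (H4) depth=16
  del 251.236.144.0/20 (clear depth 20)
  + 0.166.42.112/28 (H6) depth=28

== LOOKUPS ==
["H0","H6","H4","H0","H0","H6","H0","H4","H6","H4","H6"]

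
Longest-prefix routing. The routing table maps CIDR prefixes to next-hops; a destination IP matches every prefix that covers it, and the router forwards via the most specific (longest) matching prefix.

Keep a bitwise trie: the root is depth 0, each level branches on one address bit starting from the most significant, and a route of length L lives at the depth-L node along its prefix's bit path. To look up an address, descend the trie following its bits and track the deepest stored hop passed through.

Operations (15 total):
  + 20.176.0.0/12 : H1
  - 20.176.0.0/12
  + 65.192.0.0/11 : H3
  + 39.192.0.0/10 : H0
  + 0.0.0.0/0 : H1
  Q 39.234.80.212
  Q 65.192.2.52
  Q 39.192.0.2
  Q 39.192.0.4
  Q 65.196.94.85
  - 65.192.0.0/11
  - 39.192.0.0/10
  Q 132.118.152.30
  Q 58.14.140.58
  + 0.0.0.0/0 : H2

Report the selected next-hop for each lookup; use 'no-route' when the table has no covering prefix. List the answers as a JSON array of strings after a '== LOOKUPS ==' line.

Trace:
  add 20.176.0.0/12 -> H1 at depth 12
  - 20.176.0.0/12 clear@12
  add 65.192.0.0/11 -> H3 at depth 11
  add 39.192.0.0/10 -> H0 at depth 10
  add 0.0.0.0/0 -> H1 at depth 0
  lookup 39.234.80.212: bits 0010011111 walk d0:H1→d1:-→d2:-→d3:-→d4:-→d5:-→d6:-→d7:-→d8:-→d9:-→d10:H0 -> H0
  lookup 65.192.2.52: bits 01000001110 walk d0:H1→d1:-→d2:-→d3:-→d4:-→d5:-→d6:-→d7:-→d8:-→d9:-→d10:-→d11:H3 -> H3
  lookup 39.192.0.2: bits 0010011111 walk d0:H1→d1:-→d2:-→d3:-→d4:-→d5:-→d6:-→d7:-→d8:-→d9:-→d10:H0 -> H0
  lookup 39.192.0.4: bits 0010011111 walk d0:H1→d1:-→d2:-→d3:-→d4:-→d5:-→d6:-→d7:-→d8:-→d9:-→d10:H0 -> H0
  lookup 65.196.94.85: bits 01000001110 walk d0:H1→d1:-→d2:-→d3:-→d4:-→d5:-→d6:-→d7:-→d8:-→d9:-→d10:-→d11:H3 -> H3
  - 65.192.0.0/11 clear@11
  - 39.192.0.0/10 clear@10
  lookup 132.118.152.30: bits ε walk d0:H1 -> H1
  lookup 58.14.140.58: bits 001 walk d0:H1→d1:-→d2:-→d3:- -> H1
  add 0.0.0.0/0 -> H2 at depth 0

== LOOKUPS ==
["H0","H3","H0","H0","H3","H1","H1"]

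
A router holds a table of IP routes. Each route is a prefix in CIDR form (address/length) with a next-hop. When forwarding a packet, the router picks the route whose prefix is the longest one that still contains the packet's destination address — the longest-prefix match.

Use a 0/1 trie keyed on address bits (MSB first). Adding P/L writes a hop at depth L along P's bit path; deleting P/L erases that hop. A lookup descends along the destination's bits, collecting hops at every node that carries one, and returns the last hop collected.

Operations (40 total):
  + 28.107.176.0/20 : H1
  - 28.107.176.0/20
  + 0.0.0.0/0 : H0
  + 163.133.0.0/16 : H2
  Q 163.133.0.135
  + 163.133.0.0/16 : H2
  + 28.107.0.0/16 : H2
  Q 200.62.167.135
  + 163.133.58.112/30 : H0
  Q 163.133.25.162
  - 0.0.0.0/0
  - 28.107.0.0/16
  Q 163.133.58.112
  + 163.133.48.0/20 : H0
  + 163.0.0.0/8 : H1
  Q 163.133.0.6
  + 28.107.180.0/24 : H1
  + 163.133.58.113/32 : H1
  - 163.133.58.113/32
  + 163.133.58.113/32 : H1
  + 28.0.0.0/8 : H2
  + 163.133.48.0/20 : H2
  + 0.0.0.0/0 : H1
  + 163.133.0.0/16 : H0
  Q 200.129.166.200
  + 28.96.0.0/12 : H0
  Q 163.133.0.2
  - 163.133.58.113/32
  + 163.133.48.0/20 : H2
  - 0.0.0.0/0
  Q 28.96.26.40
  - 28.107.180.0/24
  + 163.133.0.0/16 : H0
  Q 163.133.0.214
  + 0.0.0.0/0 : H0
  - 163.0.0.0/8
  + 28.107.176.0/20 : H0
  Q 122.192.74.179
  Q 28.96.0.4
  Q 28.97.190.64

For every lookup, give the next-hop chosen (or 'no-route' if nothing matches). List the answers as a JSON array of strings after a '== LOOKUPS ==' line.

Process each operation:
  add 28.107.176.0/20 -> H1 at depth 20
  - 28.107.176.0/20 clear@20
  add 0.0.0.0/0 -> H0 at depth 0
  add 163.133.0.0/16 -> H2 at depth 16
  Q 163.133.0.135: descend 1010001110000101 ; hops seen [H0,H2] ; pick H2
  add 163.133.0.0/16 -> H2 at depth 16
  add 28.107.0.0/16 -> H2 at depth 16
  Q 200.62.167.135: descend 1 ; hops seen [H0] ; pick H0
  add 163.133.58.112/30 -> H0 at depth 30
  Q 163.133.25.162: descend 101000111000010100 ; hops seen [H0,H2] ; pick H2
  - 0.0.0.0/0 clear@0
  - 28.107.0.0/16 clear@16
  Q 163.133.58.112: descend 101000111000010100111010011100 ; hops seen [H2,H0] ; pick H0
  add 163.133.48.0/20 -> H0 at depth 20
  add 163.0.0.0/8 -> H1 at depth 8
  Q 163.133.0.6: descend 101000111000010100 ; hops seen [H1,H2] ; pick H2
  add 28.107.180.0/24 -> H1 at depth 24
  add 163.133.58.113/32 -> H1 at depth 32
  - 163.133.58.113/32 clear@32
  add 163.133.58.113/32 -> H1 at depth 32
  add 28.0.0.0/8 -> H2 at depth 8
  add 163.133.48.0/20 -> H2 at depth 20
  add 0.0.0.0/0 -> H1 at depth 0
  add 163.133.0.0/16 -> H0 at depth 16
  Q 200.129.166.200: descend 1 ; hops seen [H1] ; pick H1
  add 28.96.0.0/12 -> H0 at depth 12
  Q 163.133.0.2: descend 101000111000010100 ; hops seen [H1,H1,H0] ; pick H0
  - 163.133.58.113/32 clear@32
  add 163.133.48.0/20 -> H2 at depth 20
  - 0.0.0.0/0 clear@0
  Q 28.96.26.40: descend 000111000110 ; hops seen [H2,H0] ; pick H0
  - 28.107.180.0/24 clear@24
  add 163.133.0.0/16 -> H0 at depth 16
  Q 163.133.0.214: descend 101000111000010100 ; hops seen [H1,H0] ; pick H0
  add 0.0.0.0/0 -> H0 at depth 0
  - 163.0.0.0/8 clear@8
  add 28.107.176.0/20 -> H0 at depth 20
  Q 122.192.74.179: descend 0 ; hops seen [H0] ; pick H0
  Q 28.96.0.4: descend 000111000110 ; hops seen [H0,H2,H0] ; pick H0
  Q 28.97.190.64: descend 000111000110 ; hops seen [H0,H2,H0] ; pick H0

== LOOKUPS ==
["H2","H0","H2","H0","H2","H1","H0","H0","H0","H0","H0","H0"]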